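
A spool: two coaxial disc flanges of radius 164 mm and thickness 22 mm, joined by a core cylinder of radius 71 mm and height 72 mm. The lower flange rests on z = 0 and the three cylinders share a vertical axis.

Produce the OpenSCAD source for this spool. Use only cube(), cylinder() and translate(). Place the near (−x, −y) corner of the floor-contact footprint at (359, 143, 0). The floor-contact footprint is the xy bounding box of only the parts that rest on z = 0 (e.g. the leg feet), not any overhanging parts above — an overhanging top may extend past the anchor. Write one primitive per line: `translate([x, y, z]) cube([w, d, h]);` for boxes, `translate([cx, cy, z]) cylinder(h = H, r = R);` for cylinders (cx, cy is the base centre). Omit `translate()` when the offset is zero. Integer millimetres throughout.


translate([523, 307, 0]) cylinder(h = 22, r = 164);
translate([523, 307, 22]) cylinder(h = 72, r = 71);
translate([523, 307, 94]) cylinder(h = 22, r = 164);


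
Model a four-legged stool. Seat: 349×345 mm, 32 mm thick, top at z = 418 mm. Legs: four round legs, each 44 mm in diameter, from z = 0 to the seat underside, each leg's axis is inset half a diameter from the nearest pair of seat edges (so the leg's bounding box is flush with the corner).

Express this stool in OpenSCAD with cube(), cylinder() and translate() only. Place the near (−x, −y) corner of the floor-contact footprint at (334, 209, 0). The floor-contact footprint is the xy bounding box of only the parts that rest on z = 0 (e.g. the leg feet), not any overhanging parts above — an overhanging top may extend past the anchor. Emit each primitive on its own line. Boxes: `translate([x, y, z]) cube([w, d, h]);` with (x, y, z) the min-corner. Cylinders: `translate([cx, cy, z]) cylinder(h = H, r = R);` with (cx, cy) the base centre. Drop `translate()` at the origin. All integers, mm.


translate([334, 209, 386]) cube([349, 345, 32]);
translate([356, 231, 0]) cylinder(h = 386, r = 22);
translate([661, 231, 0]) cylinder(h = 386, r = 22);
translate([356, 532, 0]) cylinder(h = 386, r = 22);
translate([661, 532, 0]) cylinder(h = 386, r = 22);


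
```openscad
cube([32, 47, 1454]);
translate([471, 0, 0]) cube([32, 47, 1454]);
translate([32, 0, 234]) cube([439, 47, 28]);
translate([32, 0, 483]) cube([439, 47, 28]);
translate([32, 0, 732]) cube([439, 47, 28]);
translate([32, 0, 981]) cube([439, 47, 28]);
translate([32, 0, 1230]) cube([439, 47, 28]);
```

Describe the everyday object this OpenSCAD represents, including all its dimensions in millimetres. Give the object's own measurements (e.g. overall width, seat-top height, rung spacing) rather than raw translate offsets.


A straight ladder. Two 32×47 mm vertical rails, 1454 mm tall, stand 503 mm apart (outside-to-outside) with their front faces coplanar on the −y side. 5 rungs, each 47 mm deep and 28 mm tall, span between the inner faces of the rails, front faces flush with the rails. The lowest rung's underside is at z = 234 mm and rungs are spaced 249 mm apart (underside to underside).


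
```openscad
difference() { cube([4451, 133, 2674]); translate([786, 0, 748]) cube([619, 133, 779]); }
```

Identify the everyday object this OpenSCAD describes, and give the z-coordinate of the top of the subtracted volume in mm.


A wall with a window opening. The window head height is 1527 mm.

A wall with a rectangular opening subtracted — a window. Sill at z = 748, opening 779 mm tall, so the head is at 748 + 779 = 1527 mm.


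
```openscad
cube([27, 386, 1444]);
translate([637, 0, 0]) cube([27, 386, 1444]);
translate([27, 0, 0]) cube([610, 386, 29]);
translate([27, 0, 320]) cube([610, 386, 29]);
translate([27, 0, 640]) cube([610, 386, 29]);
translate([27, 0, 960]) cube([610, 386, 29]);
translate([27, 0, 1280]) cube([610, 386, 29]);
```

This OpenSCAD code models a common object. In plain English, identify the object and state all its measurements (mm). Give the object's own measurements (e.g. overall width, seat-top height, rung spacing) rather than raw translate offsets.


An open bookshelf. Two side panels, each 27 mm thick, 386 mm deep and 1444 mm tall, stand 664 mm apart (outside-to-outside). Between them sit 5 shelves, each 29 mm thick and 386 mm deep, spanning the full gap between the sides. The bottom shelf rests on the floor (its underside at z = 0) and the clear gap between one shelf's top and the next shelf's underside is 291 mm.


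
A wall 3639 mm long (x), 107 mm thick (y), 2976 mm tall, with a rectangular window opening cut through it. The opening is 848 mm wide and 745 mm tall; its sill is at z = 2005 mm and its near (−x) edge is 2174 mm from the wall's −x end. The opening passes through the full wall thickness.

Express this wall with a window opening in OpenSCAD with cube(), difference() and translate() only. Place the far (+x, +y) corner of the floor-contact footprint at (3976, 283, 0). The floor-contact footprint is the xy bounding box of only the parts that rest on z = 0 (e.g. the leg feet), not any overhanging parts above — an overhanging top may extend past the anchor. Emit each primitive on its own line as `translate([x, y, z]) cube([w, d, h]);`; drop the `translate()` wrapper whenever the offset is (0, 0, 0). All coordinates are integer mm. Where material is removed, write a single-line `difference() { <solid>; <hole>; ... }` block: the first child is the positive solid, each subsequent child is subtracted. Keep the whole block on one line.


difference() { translate([337, 176, 0]) cube([3639, 107, 2976]); translate([2511, 176, 2005]) cube([848, 107, 745]); }


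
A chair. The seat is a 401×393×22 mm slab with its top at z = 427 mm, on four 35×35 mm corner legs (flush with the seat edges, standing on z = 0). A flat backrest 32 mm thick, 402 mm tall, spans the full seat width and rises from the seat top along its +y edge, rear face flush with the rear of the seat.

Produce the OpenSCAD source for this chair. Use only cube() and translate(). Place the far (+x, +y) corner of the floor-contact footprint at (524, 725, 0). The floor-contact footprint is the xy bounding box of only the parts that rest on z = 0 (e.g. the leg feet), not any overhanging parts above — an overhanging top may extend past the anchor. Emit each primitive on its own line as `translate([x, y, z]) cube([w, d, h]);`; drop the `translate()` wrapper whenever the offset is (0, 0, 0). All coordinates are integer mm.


// leg_h = 427 - 22 = 405
translate([123, 332, 405]) cube([401, 393, 22]);
translate([123, 332, 0]) cube([35, 35, 405]);
translate([489, 332, 0]) cube([35, 35, 405]);
translate([123, 690, 0]) cube([35, 35, 405]);
translate([489, 690, 0]) cube([35, 35, 405]);
translate([123, 693, 427]) cube([401, 32, 402]);


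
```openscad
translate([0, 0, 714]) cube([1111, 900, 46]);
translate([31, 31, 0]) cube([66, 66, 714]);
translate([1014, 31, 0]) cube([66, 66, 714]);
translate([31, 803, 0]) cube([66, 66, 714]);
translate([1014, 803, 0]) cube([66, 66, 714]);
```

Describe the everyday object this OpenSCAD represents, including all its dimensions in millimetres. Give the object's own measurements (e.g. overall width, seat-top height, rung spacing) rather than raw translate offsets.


A rectangular dining table. The top is 1111×900×46 mm with its upper surface at z = 760 mm. It stands on four 66×66 mm square legs, each inset 31 mm from the nearest pair of top edges, running from the floor to the underside of the top.


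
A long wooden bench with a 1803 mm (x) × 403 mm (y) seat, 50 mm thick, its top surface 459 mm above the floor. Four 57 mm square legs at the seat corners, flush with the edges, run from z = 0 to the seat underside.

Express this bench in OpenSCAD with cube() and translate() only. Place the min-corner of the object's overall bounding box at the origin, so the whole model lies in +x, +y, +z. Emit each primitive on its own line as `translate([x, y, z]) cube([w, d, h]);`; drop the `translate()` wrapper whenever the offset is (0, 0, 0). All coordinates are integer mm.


translate([0, 0, 409]) cube([1803, 403, 50]);
cube([57, 57, 409]);
translate([0, 346, 0]) cube([57, 57, 409]);
translate([1746, 0, 0]) cube([57, 57, 409]);
translate([1746, 346, 0]) cube([57, 57, 409]);


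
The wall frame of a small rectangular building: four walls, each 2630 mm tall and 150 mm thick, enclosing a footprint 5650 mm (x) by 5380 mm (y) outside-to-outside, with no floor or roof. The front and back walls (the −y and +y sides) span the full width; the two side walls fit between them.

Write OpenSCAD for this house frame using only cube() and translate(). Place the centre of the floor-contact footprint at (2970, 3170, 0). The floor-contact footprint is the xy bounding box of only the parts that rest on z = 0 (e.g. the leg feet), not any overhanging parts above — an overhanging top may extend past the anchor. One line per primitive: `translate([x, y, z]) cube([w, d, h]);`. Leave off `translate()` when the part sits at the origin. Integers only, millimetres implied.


translate([145, 480, 0]) cube([5650, 150, 2630]);
translate([145, 5710, 0]) cube([5650, 150, 2630]);
translate([145, 630, 0]) cube([150, 5080, 2630]);
translate([5645, 630, 0]) cube([150, 5080, 2630]);


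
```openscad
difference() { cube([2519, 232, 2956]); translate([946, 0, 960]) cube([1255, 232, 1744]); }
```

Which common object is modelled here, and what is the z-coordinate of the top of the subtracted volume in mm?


A wall with a window opening. The window head height is 2704 mm.

A wall with a rectangular opening subtracted — a window. Sill at z = 960, opening 1744 mm tall, so the head is at 960 + 1744 = 2704 mm.


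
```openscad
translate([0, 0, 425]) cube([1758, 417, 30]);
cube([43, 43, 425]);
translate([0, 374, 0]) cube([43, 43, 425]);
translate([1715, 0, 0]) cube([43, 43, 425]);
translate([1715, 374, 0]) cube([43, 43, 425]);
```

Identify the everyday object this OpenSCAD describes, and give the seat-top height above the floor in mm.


A bench. The seat-top height is 455 mm.

A long slab on four corner posts — a bench. The slab sits at z = 425 with thickness 30, so the top is 425 + 30 = 455 mm.


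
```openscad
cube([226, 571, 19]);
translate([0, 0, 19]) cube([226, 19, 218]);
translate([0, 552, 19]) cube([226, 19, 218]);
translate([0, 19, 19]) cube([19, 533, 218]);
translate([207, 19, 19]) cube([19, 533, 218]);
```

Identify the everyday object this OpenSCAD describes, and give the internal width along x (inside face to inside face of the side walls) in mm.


An open box. The internal width is 188 mm.

A 226×571 base slab with four walls standing on it — an open box. The base is 226 mm wide and the walls are 19 mm thick, so the internal width is 226 − 2 × 19 = 188 mm.


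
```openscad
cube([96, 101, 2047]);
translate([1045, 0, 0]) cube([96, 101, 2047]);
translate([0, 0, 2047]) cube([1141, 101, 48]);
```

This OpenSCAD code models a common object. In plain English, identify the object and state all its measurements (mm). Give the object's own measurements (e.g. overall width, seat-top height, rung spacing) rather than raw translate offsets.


A door frame. The clear opening is 949 mm wide and 2047 mm high. Two 96 mm wide jambs, 101 mm deep, stand either side of the opening from the floor to the top of the opening. A 48 mm thick head sits across the top of both jambs, spanning the full outside width of the frame.


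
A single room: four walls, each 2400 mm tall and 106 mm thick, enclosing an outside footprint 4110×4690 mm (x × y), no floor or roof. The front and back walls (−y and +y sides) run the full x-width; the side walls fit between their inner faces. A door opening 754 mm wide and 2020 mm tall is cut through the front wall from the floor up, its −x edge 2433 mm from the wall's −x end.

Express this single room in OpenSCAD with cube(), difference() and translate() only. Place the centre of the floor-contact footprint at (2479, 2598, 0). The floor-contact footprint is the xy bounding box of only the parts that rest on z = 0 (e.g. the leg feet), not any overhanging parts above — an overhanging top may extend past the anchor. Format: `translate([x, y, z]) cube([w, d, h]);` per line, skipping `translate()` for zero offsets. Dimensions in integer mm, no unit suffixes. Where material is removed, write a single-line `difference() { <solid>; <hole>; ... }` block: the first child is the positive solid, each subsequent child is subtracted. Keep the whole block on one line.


difference() { translate([424, 253, 0]) cube([4110, 106, 2400]); translate([2857, 253, 0]) cube([754, 106, 2020]); }
translate([424, 4837, 0]) cube([4110, 106, 2400]);
translate([424, 359, 0]) cube([106, 4478, 2400]);
translate([4428, 359, 0]) cube([106, 4478, 2400]);


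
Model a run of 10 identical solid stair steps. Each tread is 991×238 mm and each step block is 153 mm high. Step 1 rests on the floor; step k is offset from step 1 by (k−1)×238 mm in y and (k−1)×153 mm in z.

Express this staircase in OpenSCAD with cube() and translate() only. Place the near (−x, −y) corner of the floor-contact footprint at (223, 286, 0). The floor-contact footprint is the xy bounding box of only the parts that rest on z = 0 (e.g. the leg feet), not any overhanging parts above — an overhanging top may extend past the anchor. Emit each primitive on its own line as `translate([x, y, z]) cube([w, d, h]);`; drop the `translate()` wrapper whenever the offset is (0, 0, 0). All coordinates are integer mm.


translate([223, 286, 0]) cube([991, 238, 153]);
translate([223, 524, 153]) cube([991, 238, 153]);
translate([223, 762, 306]) cube([991, 238, 153]);
translate([223, 1000, 459]) cube([991, 238, 153]);
translate([223, 1238, 612]) cube([991, 238, 153]);
translate([223, 1476, 765]) cube([991, 238, 153]);
translate([223, 1714, 918]) cube([991, 238, 153]);
translate([223, 1952, 1071]) cube([991, 238, 153]);
translate([223, 2190, 1224]) cube([991, 238, 153]);
translate([223, 2428, 1377]) cube([991, 238, 153]);


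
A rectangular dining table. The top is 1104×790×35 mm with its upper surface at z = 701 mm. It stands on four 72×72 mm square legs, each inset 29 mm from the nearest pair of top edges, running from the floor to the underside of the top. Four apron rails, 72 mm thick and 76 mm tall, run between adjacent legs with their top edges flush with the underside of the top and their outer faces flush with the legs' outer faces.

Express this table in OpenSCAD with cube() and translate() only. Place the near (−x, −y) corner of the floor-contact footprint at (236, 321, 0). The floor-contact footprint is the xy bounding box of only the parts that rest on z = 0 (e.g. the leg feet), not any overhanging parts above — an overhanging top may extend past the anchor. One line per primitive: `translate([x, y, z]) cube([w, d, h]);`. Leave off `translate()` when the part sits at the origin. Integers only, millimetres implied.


translate([207, 292, 666]) cube([1104, 790, 35]);
translate([236, 321, 0]) cube([72, 72, 666]);
translate([1210, 321, 0]) cube([72, 72, 666]);
translate([236, 981, 0]) cube([72, 72, 666]);
translate([1210, 981, 0]) cube([72, 72, 666]);
translate([308, 321, 590]) cube([902, 72, 76]);
translate([308, 981, 590]) cube([902, 72, 76]);
translate([236, 393, 590]) cube([72, 588, 76]);
translate([1210, 393, 590]) cube([72, 588, 76]);


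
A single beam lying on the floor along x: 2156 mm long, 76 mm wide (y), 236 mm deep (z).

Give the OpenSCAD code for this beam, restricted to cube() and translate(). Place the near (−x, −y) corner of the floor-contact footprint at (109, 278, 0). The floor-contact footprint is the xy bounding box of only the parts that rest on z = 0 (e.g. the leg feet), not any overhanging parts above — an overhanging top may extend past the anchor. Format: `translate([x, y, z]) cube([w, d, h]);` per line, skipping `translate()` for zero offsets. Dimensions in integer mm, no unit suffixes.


translate([109, 278, 0]) cube([2156, 76, 236]);


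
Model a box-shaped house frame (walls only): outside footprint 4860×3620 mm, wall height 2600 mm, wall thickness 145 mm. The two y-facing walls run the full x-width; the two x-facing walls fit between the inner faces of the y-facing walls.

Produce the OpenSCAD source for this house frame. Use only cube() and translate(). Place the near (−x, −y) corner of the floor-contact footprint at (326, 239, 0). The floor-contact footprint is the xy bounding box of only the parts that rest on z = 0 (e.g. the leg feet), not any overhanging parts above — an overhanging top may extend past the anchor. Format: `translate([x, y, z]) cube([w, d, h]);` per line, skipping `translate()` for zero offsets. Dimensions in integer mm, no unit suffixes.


translate([326, 239, 0]) cube([4860, 145, 2600]);
translate([326, 3714, 0]) cube([4860, 145, 2600]);
translate([326, 384, 0]) cube([145, 3330, 2600]);
translate([5041, 384, 0]) cube([145, 3330, 2600]);


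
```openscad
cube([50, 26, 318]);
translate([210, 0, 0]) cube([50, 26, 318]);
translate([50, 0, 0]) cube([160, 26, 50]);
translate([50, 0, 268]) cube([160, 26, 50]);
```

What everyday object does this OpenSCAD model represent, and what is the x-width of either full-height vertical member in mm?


A picture frame. The border width is 50 mm.

Four thin pieces enclosing a rectangular opening — a picture frame. The two full-height stiles are 318 mm tall; the top rail sits at z = 268 and is 50 mm tall, so the border above the opening is 318 − 268 = 50 mm, matching the stile x-width.


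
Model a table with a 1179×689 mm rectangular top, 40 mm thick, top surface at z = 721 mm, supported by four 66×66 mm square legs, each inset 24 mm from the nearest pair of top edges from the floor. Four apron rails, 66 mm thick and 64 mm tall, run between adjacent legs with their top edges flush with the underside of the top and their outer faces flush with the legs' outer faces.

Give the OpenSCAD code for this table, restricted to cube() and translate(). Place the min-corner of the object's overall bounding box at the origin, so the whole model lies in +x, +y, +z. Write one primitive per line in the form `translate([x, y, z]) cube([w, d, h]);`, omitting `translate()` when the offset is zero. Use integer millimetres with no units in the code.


translate([0, 0, 681]) cube([1179, 689, 40]);
translate([24, 24, 0]) cube([66, 66, 681]);
translate([1089, 24, 0]) cube([66, 66, 681]);
translate([24, 599, 0]) cube([66, 66, 681]);
translate([1089, 599, 0]) cube([66, 66, 681]);
translate([90, 24, 617]) cube([999, 66, 64]);
translate([90, 599, 617]) cube([999, 66, 64]);
translate([24, 90, 617]) cube([66, 509, 64]);
translate([1089, 90, 617]) cube([66, 509, 64]);


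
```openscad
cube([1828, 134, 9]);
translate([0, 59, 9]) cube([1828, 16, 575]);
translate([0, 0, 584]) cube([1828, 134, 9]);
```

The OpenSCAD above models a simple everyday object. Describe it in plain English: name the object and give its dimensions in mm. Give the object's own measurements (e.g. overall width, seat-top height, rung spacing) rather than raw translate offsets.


An I-beam lying along x, 1828 mm long. Overall section height 593 mm. Two flanges 134 mm wide (y) and 9 mm thick, one on the floor and one at the top; a web 16 mm thick runs between them, centred on the flange width.


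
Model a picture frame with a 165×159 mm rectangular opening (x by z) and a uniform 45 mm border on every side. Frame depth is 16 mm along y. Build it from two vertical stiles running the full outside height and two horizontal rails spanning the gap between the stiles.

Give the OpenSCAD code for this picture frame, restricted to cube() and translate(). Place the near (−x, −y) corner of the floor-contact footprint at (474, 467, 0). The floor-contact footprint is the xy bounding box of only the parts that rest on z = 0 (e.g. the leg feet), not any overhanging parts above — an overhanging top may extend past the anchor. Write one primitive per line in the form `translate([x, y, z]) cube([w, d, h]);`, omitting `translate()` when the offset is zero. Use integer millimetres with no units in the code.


translate([474, 467, 0]) cube([45, 16, 249]);
translate([684, 467, 0]) cube([45, 16, 249]);
translate([519, 467, 0]) cube([165, 16, 45]);
translate([519, 467, 204]) cube([165, 16, 45]);


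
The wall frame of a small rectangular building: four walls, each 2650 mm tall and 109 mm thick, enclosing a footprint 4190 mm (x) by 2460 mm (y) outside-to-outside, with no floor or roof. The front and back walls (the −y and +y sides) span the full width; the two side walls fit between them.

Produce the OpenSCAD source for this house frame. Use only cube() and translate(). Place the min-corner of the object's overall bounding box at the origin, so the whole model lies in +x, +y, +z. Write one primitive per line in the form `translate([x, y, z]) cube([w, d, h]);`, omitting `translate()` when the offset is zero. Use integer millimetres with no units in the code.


cube([4190, 109, 2650]);
translate([0, 2351, 0]) cube([4190, 109, 2650]);
translate([0, 109, 0]) cube([109, 2242, 2650]);
translate([4081, 109, 0]) cube([109, 2242, 2650]);


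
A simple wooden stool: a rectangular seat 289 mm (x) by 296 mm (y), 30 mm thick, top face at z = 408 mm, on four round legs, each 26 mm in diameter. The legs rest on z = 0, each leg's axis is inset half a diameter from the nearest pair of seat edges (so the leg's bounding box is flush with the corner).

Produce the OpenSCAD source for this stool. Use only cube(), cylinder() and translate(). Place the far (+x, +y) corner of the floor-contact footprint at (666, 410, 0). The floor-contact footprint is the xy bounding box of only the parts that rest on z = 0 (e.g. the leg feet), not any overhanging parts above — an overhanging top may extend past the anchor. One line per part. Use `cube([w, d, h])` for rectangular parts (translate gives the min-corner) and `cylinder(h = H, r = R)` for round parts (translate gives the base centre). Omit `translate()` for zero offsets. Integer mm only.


translate([377, 114, 378]) cube([289, 296, 30]);
translate([390, 127, 0]) cylinder(h = 378, r = 13);
translate([653, 127, 0]) cylinder(h = 378, r = 13);
translate([390, 397, 0]) cylinder(h = 378, r = 13);
translate([653, 397, 0]) cylinder(h = 378, r = 13);


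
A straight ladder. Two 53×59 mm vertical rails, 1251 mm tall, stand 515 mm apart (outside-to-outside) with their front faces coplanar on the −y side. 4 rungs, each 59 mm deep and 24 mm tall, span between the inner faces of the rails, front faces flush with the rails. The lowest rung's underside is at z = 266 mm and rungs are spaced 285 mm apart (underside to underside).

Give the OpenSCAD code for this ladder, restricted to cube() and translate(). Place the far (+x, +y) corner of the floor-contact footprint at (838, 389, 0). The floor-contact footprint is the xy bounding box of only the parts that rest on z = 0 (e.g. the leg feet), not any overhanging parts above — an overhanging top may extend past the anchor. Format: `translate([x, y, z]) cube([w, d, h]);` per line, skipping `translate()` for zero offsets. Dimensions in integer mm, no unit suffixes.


translate([323, 330, 0]) cube([53, 59, 1251]);
translate([785, 330, 0]) cube([53, 59, 1251]);
translate([376, 330, 266]) cube([409, 59, 24]);
translate([376, 330, 551]) cube([409, 59, 24]);
translate([376, 330, 836]) cube([409, 59, 24]);
translate([376, 330, 1121]) cube([409, 59, 24]);


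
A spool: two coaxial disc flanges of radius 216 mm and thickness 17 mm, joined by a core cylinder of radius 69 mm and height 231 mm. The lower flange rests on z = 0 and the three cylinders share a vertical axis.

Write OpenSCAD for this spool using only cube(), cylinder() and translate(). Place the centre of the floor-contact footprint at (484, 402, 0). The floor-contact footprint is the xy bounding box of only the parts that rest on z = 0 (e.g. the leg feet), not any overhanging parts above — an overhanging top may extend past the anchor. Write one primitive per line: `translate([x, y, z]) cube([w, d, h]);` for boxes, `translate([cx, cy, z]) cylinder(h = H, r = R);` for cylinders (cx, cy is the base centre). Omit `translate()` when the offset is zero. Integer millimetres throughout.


translate([484, 402, 0]) cylinder(h = 17, r = 216);
translate([484, 402, 17]) cylinder(h = 231, r = 69);
translate([484, 402, 248]) cylinder(h = 17, r = 216);


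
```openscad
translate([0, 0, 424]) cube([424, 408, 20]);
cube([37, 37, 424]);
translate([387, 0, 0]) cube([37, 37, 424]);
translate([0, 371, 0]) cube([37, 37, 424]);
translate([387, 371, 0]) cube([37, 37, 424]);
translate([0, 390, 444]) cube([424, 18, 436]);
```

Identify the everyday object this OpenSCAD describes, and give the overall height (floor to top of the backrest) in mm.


A chair. The overall height is 880 mm.

A slab on four corner posts with a tall panel at the back — a chair. The seat slab sits at z = 424 with thickness 20, and the 436 mm backrest starts at the seat top, so the overall height is 424 + 20 + 436 = 880 mm.


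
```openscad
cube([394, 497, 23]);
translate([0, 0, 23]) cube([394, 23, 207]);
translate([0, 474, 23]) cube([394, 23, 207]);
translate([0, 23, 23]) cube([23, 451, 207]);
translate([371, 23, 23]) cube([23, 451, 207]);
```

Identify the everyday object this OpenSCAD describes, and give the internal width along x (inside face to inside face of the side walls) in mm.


An open box. The internal width is 348 mm.

A 394×497 base slab with four walls standing on it — an open box. The base is 394 mm wide and the walls are 23 mm thick, so the internal width is 394 − 2 × 23 = 348 mm.


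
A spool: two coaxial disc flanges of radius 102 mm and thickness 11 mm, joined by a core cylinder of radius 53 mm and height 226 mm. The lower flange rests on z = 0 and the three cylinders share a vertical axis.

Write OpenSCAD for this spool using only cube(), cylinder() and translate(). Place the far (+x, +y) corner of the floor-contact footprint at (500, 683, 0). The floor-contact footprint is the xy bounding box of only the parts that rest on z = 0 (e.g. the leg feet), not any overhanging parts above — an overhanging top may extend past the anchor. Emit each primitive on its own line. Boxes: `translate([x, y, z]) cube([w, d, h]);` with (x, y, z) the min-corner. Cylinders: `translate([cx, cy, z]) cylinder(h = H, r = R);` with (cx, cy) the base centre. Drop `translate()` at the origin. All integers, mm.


translate([398, 581, 0]) cylinder(h = 11, r = 102);
translate([398, 581, 11]) cylinder(h = 226, r = 53);
translate([398, 581, 237]) cylinder(h = 11, r = 102);


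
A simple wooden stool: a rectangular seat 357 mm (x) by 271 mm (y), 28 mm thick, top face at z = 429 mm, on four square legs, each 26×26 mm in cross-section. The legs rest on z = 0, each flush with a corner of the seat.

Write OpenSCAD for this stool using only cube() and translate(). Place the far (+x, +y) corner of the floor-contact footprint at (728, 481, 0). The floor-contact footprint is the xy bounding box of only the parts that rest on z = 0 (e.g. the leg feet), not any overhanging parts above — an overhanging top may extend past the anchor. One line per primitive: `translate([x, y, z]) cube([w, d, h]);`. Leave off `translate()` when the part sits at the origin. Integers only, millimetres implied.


translate([371, 210, 401]) cube([357, 271, 28]);
translate([371, 210, 0]) cube([26, 26, 401]);
translate([702, 210, 0]) cube([26, 26, 401]);
translate([371, 455, 0]) cube([26, 26, 401]);
translate([702, 455, 0]) cube([26, 26, 401]);


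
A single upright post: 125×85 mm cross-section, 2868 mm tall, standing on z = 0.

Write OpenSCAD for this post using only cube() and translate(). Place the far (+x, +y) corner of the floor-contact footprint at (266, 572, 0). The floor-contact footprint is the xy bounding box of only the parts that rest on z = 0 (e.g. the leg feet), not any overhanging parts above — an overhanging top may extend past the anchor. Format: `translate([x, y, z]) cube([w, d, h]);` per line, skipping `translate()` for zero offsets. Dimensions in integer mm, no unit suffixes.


translate([141, 487, 0]) cube([125, 85, 2868]);


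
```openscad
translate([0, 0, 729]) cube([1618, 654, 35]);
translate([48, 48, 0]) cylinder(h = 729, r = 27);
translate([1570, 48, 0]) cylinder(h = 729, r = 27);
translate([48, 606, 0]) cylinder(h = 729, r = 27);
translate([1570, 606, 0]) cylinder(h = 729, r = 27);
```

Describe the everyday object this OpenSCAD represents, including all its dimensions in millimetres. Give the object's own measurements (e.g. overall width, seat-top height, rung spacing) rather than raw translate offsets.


A rectangular dining table. The top is 1618×654×35 mm with its upper surface at z = 764 mm. It stands on four round legs of 54 mm diameter, each leg's bounding box inset 21 mm from the nearest pair of top edges, running from the floor to the underside of the top.


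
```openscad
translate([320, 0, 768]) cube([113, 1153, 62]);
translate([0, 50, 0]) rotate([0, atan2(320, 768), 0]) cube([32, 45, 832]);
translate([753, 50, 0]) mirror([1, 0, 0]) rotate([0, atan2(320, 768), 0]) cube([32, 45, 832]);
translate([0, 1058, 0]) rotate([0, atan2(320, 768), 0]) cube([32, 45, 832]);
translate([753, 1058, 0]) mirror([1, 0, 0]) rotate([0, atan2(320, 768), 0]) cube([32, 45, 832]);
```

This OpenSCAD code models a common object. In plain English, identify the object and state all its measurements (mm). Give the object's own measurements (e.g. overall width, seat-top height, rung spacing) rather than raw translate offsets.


A sawhorse. A 113×1153×62 mm beam (x, y, z) sits on two A-frame leg pairs. Each pair is two raked legs of 32×45 mm section (45 mm along y) splaying symmetrically in x. Each leg rises 768 mm vertically over 320 mm of horizontal reach and is 832 mm long along its own axis. Every leg's outer bottom edge rests on the floor and its outer top edge meets a bottom edge of the beam — the left legs (tilting toward +x) meet the beam's −x bottom edge, the right legs (their mirror images, tilting toward −x) meet its +x bottom edge — so the leg tops tuck under the beam, the beam's underside is 768 mm above the floor, and the feet are 753 mm apart outside-to-outside with the beam centred between them. The two leg pairs are set in 50 mm from either end of the beam.


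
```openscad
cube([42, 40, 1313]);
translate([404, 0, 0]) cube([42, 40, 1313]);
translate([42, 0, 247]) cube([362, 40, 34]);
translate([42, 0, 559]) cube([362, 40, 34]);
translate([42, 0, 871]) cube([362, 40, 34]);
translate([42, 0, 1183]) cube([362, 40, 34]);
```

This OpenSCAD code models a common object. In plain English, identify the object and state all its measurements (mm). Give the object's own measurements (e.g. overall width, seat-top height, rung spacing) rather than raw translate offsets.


A straight ladder. Two 42×40 mm vertical rails, 1313 mm tall, stand 446 mm apart (outside-to-outside) with their front faces coplanar on the −y side. 4 rungs, each 40 mm deep and 34 mm tall, span between the inner faces of the rails, front faces flush with the rails. The lowest rung's underside is at z = 247 mm and rungs are spaced 312 mm apart (underside to underside).


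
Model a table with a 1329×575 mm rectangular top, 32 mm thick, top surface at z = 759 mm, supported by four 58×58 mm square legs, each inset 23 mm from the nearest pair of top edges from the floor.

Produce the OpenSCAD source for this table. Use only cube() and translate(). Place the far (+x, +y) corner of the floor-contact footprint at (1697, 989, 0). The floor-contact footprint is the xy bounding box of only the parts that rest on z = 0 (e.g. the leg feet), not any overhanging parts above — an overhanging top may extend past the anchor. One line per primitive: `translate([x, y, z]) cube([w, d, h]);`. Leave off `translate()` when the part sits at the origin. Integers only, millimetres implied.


translate([391, 437, 727]) cube([1329, 575, 32]);
translate([414, 460, 0]) cube([58, 58, 727]);
translate([1639, 460, 0]) cube([58, 58, 727]);
translate([414, 931, 0]) cube([58, 58, 727]);
translate([1639, 931, 0]) cube([58, 58, 727]);


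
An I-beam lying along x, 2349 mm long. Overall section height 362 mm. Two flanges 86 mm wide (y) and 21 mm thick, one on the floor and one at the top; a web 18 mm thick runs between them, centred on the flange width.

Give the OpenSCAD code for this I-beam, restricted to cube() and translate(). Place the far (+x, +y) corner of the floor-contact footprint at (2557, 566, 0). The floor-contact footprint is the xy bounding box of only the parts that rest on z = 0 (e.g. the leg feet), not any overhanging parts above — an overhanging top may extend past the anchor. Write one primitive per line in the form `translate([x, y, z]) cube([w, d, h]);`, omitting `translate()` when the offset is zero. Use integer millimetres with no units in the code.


translate([208, 480, 0]) cube([2349, 86, 21]);
translate([208, 514, 21]) cube([2349, 18, 320]);
translate([208, 480, 341]) cube([2349, 86, 21]);


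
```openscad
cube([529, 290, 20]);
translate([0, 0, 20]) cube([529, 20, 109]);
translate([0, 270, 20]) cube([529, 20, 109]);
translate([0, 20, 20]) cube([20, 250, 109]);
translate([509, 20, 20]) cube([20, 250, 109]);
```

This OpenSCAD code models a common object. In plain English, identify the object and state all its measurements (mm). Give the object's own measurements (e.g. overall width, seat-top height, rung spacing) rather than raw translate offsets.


An open-topped rectangular box: outside dimensions 529×290×129 mm, with a uniform wall and base thickness of 20 mm. The base is a full 529×290 slab on the floor; four walls sit on top of the base. The front and back walls (the −y and +y sides) span the full width; the two side walls fit between them.


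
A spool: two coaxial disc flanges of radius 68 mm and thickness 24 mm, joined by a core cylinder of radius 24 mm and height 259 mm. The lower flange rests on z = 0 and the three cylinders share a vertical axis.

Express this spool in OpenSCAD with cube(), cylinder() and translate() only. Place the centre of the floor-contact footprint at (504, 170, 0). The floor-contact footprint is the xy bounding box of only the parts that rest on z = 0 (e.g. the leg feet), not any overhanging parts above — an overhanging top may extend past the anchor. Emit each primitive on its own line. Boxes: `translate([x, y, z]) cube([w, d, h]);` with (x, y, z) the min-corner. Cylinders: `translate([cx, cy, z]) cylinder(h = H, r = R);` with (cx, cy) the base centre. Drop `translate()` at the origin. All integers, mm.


translate([504, 170, 0]) cylinder(h = 24, r = 68);
translate([504, 170, 24]) cylinder(h = 259, r = 24);
translate([504, 170, 283]) cylinder(h = 24, r = 68);


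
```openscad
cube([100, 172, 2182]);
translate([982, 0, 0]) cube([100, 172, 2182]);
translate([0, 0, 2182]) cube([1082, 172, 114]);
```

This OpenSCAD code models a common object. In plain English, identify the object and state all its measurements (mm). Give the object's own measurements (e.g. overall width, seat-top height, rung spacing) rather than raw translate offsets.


A door frame. The clear opening is 882 mm wide and 2182 mm high. Two 100 mm wide jambs, 172 mm deep, stand either side of the opening from the floor to the top of the opening. A 114 mm thick head sits across the top of both jambs, spanning the full outside width of the frame.


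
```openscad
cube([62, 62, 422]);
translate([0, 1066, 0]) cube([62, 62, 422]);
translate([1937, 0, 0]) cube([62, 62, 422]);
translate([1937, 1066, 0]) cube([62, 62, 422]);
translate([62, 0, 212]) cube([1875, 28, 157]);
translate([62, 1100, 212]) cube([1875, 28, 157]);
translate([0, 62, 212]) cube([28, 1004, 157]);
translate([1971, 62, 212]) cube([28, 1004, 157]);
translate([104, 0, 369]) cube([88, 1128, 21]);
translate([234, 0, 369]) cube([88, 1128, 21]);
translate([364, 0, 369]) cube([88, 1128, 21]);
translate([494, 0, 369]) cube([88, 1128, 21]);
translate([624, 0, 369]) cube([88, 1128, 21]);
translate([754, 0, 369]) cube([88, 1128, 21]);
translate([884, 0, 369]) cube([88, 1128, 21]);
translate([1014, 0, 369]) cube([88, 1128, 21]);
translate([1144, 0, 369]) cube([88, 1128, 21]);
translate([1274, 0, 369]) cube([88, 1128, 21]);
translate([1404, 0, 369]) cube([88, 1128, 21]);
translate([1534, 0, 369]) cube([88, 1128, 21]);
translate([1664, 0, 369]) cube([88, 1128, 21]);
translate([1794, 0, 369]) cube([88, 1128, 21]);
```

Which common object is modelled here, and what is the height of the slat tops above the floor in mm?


A bed frame. The slat-top height is 390 mm.

Four posts, four rails, and a row of slats — a bed frame. Slats sit on the rails at z = 212 + 157 = 369; with slat thickness 21, the top is 390 mm.


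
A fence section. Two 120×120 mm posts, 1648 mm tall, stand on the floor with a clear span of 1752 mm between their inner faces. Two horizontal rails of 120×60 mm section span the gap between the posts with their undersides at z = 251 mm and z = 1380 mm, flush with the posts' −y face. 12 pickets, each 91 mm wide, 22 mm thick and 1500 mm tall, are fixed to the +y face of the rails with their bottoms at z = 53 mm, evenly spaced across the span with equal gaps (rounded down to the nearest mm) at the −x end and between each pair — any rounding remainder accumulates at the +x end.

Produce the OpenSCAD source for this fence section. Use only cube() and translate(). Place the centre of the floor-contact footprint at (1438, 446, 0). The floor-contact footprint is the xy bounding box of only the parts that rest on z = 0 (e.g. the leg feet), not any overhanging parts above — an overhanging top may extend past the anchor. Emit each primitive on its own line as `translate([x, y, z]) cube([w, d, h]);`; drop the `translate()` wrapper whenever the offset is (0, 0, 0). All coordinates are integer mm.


translate([442, 386, 0]) cube([120, 120, 1648]);
translate([2314, 386, 0]) cube([120, 120, 1648]);
translate([562, 386, 251]) cube([1752, 120, 60]);
translate([562, 386, 1380]) cube([1752, 120, 60]);
translate([612, 506, 53]) cube([91, 22, 1500]);
translate([753, 506, 53]) cube([91, 22, 1500]);
translate([894, 506, 53]) cube([91, 22, 1500]);
translate([1035, 506, 53]) cube([91, 22, 1500]);
translate([1176, 506, 53]) cube([91, 22, 1500]);
translate([1317, 506, 53]) cube([91, 22, 1500]);
translate([1458, 506, 53]) cube([91, 22, 1500]);
translate([1599, 506, 53]) cube([91, 22, 1500]);
translate([1740, 506, 53]) cube([91, 22, 1500]);
translate([1881, 506, 53]) cube([91, 22, 1500]);
translate([2022, 506, 53]) cube([91, 22, 1500]);
translate([2163, 506, 53]) cube([91, 22, 1500]);


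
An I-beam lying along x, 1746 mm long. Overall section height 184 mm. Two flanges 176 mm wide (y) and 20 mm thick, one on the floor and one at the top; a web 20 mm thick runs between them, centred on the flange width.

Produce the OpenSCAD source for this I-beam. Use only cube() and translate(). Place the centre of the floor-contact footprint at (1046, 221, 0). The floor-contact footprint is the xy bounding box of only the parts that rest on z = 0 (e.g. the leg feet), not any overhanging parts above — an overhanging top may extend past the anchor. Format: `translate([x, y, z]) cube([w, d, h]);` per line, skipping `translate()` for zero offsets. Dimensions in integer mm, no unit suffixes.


translate([173, 133, 0]) cube([1746, 176, 20]);
translate([173, 211, 20]) cube([1746, 20, 144]);
translate([173, 133, 164]) cube([1746, 176, 20]);


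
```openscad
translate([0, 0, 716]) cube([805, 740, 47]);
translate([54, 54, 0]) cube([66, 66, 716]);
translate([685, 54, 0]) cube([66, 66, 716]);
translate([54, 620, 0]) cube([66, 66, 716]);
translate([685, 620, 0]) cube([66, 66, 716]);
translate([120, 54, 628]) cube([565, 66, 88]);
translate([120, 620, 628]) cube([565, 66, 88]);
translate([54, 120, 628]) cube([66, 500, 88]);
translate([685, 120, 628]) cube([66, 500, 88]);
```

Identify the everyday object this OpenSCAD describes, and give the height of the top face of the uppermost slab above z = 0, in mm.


A table. The table height is 763 mm.

A 805×740×47 slab sits at z = 716 on four 66 mm square posts — a table. The top surface is at 716 + 47 = 763 mm.
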